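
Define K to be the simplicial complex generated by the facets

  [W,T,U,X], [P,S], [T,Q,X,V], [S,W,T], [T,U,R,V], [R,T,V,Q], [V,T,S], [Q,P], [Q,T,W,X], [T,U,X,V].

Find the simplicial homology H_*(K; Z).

H_0 = Z,  H_1 = Z,  H_2 = 0,  H_3 = 0.

Take the total order P < Q < R < S < T < U < V < W < X on the vertex set. Then K (dimension 3) consists of the simplices:

  0-simplices (9): P, Q, R, S, T, U, V, W, X
  1-simplices (22): PQ, PS, QR, QT, QV, QW, QX, RT, RU, RV, ST, SV, SW, TU, TV, TW, TX, UV, UW, UX, VX, WX
  2-simplices (19): QRT, QRV, QTV, QTW, QTX, QVX, QWX, RTU, RTV, RUV, STV, STW, TUV, TUW, TUX, TVX, TWX, UVX, UWX
  3-simplices (6): QRTV, QTVX, QTWX, RTUV, TUVX, TUWX

Hence C_0 ≅ Z^9, C_1 ≅ Z^22, C_2 ≅ Z^19, C_3 ≅ Z^6.

Boundary ∂_1: C_1 → C_0 maps an edge to its endpoints' difference, ∂[p,q] = q − p. For instance
  ∂TW = W − T.
This gives a 9×22 integer matrix of rank 8; reducing to Smith normal form yields diagonal entries (1,1,1,1,1,1,1,1).

Boundary ∂_2: C_2 → C_1 sends each 2-simplex [p,q,r] to [q,r] − [p,r] + [p,q]. For instance
  ∂QRT = RT − QT + QR,
  ∂TVX = VX − TX + TV.
The 22×19 boundary matrix has rank 13 and Smith normal form diag(1,1,1,1,1,1,1,1,1,1,1,1,1).

∂_3: C_3 → C_2 sends each 3-simplex σ to the alternating sum Σ_i (−1)^i (σ with its i-th vertex removed). For instance
  ∂TUWX = UWX − TWX + TUX − TUW,
  ∂QTWX = TWX − QWX + QTX − QTW.
As a 19×6 matrix over Z this has rank 6, with invariant factors (1,1,1,1,1,1).

Reading off H_k = ker ∂_k / im ∂_{k+1}:

  H_0: rank C_0 − rank ∂_1 = 9 − 8 = 1, and the invariant factors of ∂_1 are all 1, so H_0 = Z.
  H_1: rank ker ∂_1 − rank ∂_2 = (22 − 8) − 13 = 1, and the invariant factors of ∂_2 are all 1, so H_1 = Z.
  H_2: rank ker ∂_2 − rank ∂_3 = (19 − 13) − 6 = 0, and the invariant factors of ∂_3 are all 1, so H_2 = 0.
  H_3: rank ker ∂_3 − rank ∂_4 = (6 − 6) − 0 = 0, and there is no ∂_4, so H_3 = 0.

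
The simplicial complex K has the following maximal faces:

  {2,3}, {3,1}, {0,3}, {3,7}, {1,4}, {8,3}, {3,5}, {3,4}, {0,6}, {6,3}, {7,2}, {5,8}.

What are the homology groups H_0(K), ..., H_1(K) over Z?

Order the vertices as 0 < 1 < 2 < 3 < 4 < 5 < 6 < 7 < 8. Listing each simplex with vertices in this order, K has dimension 1 with simplices:

  0-simplices (9): [0], [1], [2], [3], [4], [5], [6], [7], [8]
  1-simplices (12): [0,3], [0,6], [1,3], [1,4], [2,3], [2,7], [3,4], [3,5], [3,6], [3,7], [3,8], [5,8]

so the chain groups are C_0 ≅ Z^9, C_1 ≅ Z^12.

Boundary ∂_1: C_1 → C_0 sends each edge [p,q] (with p < q) to q − p. For instance
  ∂[5,8] = [8] − [5].
This gives a 9×12 integer matrix of rank 8; reducing to Smith normal form yields diagonal entries (1,1,1,1,1,1,1,1).

From H_k ≅ ker(∂_k) / im(∂_{k+1}) we obtain:

  H_0: rank C_0 − rank ∂_1 = 9 − 8 = 1, and the invariant factors of ∂_1 are all 1, so H_0 = Z.
  H_1: rank ker ∂_1 − rank ∂_2 = (12 − 8) − 0 = 4, and there is no ∂_2, so H_1 = Z^4.

As a check, the Euler characteristic is 9 − 12 = -3, which agrees with 1 − 4 = -3.
(K is a triangulation of a wedge of 4 circles.)

H_0 ≅ Z,  H_1 ≅ Z^4.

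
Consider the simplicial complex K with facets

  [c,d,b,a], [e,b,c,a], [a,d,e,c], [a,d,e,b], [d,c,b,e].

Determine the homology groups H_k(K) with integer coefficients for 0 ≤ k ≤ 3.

Order the vertices as a < b < c < d < e. Listing each simplex with vertices in this order, K has dimension 3 with simplices:

  0-simplices (5): a, b, c, d, e
  1-simplices (10): ab, ac, ad, ae, bc, bd, be, cd, ce, de
  2-simplices (10): abc, abd, abe, acd, ace, ade, bcd, bce, bde, cde
  3-simplices (5): abcd, abce, abde, acde, bcde

Hence C_0 ≅ Z^5, C_1 ≅ Z^10, C_2 ≅ Z^10, C_3 ≅ Z^5.

The boundary map ∂_1: C_1 → C_0 maps an edge to its endpoints' difference, ∂[p,q] = q − p.
The 5×10 boundary matrix has rank 4 and Smith normal form diag(1,1,1,1).

Boundary ∂_2: C_2 → C_1 sends each 2-simplex [p,q,r] to [q,r] − [p,r] + [p,q]. For instance
  ∂abd = bd − ad + ab,
  ∂bce = ce − be + bc.
The 10×10 boundary matrix has rank 6 and Smith normal form diag(1,1,1,1,1,1).

Boundary ∂_3: C_3 → C_2 sends each 3-simplex σ to the alternating sum Σ_i (−1)^i (σ with its i-th vertex removed). For instance
  ∂acde = cde − ade + ace − acd,
  ∂abce = bce − ace + abe − abc.
As a 10×5 matrix over Z this has rank 4, with invariant factors (1,1,1,1).

Now H_k = ker ∂_k / im ∂_{k+1}, so:

  H_0: rank C_0 − rank ∂_1 = 5 − 4 = 1, and the invariant factors of ∂_1 are all 1, so H_0 = Z.
  H_1: rank ker ∂_1 − rank ∂_2 = (10 − 4) − 6 = 0, and the invariant factors of ∂_2 are all 1, so H_1 = 0.
  H_2: rank ker ∂_2 − rank ∂_3 = (10 − 6) − 4 = 0, and the invariant factors of ∂_3 are all 1, so H_2 = 0.
  H_3: rank ker ∂_3 − rank ∂_4 = (5 − 4) − 0 = 1, and there is no ∂_4, so H_3 = Z.

(K is a triangulation of the 3-sphere S^3.)

H_0 ≅ Z,  H_1 = 0,  H_2 = 0,  H_3 ≅ Z.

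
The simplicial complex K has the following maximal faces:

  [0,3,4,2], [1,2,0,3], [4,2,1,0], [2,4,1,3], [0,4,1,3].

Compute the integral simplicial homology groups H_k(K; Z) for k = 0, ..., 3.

Take the total order 0 < 1 < 2 < 3 < 4 on the vertex set. Then K (dimension 3) consists of the simplices:

  0-simplices (5): [0], [1], [2], [3], [4]
  1-simplices (10): [0,1], [0,2], [0,3], [0,4], [1,2], [1,3], [1,4], [2,3], [2,4], [3,4]
  2-simplices (10): [0,1,2], [0,1,3], [0,1,4], [0,2,3], [0,2,4], [0,3,4], [1,2,3], [1,2,4], [1,3,4], [2,3,4]
  3-simplices (5): [0,1,2,3], [0,1,2,4], [0,1,3,4], [0,2,3,4], [1,2,3,4]

giving chain groups C_0 ≅ Z^5, C_1 ≅ Z^10, C_2 ≅ Z^10, C_3 ≅ Z^5.

∂_1: C_1 → C_0 sends each edge [p,q] (with p < q) to q − p.
The 5×10 boundary matrix has rank 4 and Smith normal form diag(1,1,1,1).

The boundary map ∂_2: C_2 → C_1 acts by ∂[p,q,r] = [q,r] − [p,r] + [p,q]. For instance
  ∂[0,1,4] = [1,4] − [0,4] + [0,1],
  ∂[1,2,4] = [2,4] − [1,4] + [1,2].
This gives a 10×10 integer matrix of rank 6; reducing to Smith normal form yields diagonal entries (1,1,1,1,1,1).

Boundary ∂_3: C_3 → C_2 sends each 3-simplex σ to the alternating sum Σ_i (−1)^i (σ with its i-th vertex removed). For instance
  ∂[0,1,2,4] = [1,2,4] − [0,2,4] + [0,1,4] − [0,1,2],
  ∂[0,1,2,3] = [1,2,3] − [0,2,3] + [0,1,3] − [0,1,2].
The 10×5 boundary matrix has rank 4 and Smith normal form diag(1,1,1,1).

Reading off H_k = ker ∂_k / im ∂_{k+1}:

  H_0: rank C_0 − rank ∂_1 = 5 − 4 = 1, and the invariant factors of ∂_1 are all 1, so H_0 = Z.
  H_1: rank ker ∂_1 − rank ∂_2 = (10 − 4) − 6 = 0, and the invariant factors of ∂_2 are all 1, so H_1 = 0.
  H_2: rank ker ∂_2 − rank ∂_3 = (10 − 6) − 4 = 0, and the invariant factors of ∂_3 are all 1, so H_2 = 0.
  H_3: rank ker ∂_3 − rank ∂_4 = (5 − 4) − 0 = 1, and there is no ∂_4, so H_3 = Z.

H_0 = Z,  H_1 = 0,  H_2 = 0,  H_3 = Z.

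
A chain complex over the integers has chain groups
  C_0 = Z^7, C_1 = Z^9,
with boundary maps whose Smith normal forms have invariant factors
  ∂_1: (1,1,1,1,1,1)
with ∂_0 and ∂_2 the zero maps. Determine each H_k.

H_0: b_0 = 7 − 0 − 6 = 1; torsion from ∂_1 factors > 1: none. So H_0 = Z.
H_1: b_1 = 9 − 6 − 0 = 3; torsion from ∂_2 factors > 1: none. So H_1 = Z^3.

H_0 = Z,  H_1 = Z^3.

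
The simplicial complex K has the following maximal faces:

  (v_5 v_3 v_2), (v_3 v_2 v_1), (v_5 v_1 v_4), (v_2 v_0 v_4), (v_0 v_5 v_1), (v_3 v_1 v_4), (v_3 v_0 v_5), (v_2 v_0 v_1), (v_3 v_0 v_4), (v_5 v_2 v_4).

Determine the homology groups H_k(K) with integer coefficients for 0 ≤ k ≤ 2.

H_0 = Z,  H_1 = Z/2,  H_2 = 0.

Fix the vertex order v_0 < v_1 < v_2 < v_3 < v_4 < v_5 and write every simplex with vertices in increasing order. Then dim K = 2 and the simplices of K are:

  0-simplices (6): [v_0], [v_1], [v_2], [v_3], [v_4], [v_5]
  1-simplices (15): (15 of them)
  2-simplices (10): [v_0,v_1,v_2], [v_0,v_1,v_5], [v_0,v_2,v_4], [v_0,v_3,v_4], [v_0,v_3,v_5], [v_1,v_2,v_3], [v_1,v_3,v_4], [v_1,v_4,v_5], [v_2,v_3,v_5], [v_2,v_4,v_5]

giving chain groups C_0 ≅ Z^6, C_1 ≅ Z^15, C_2 ≅ Z^10.

The boundary map ∂_1: C_1 → C_0 is given by ∂[p,q] = [q] − [p]. For instance
  ∂[v_1,v_2] = [v_2] − [v_1].
This gives a 6×15 integer matrix of rank 5; reducing to Smith normal form yields diagonal entries (1,1,1,1,1).

The boundary map ∂_2: C_2 → C_1 maps a triangle to the signed sum of its edges. For instance
  ∂[v_1,v_3,v_4] = [v_3,v_4] − [v_1,v_4] + [v_1,v_3],
  ∂[v_2,v_4,v_5] = [v_4,v_5] − [v_2,v_5] + [v_2,v_4].
The 15×10 boundary matrix has rank 10 and Smith normal form diag(1,1,1,1,1,1,1,1,1,2).

Now H_k = ker ∂_k / im ∂_{k+1}, so:

  H_0: rank C_0 − rank ∂_1 = 6 − 5 = 1, and the invariant factors of ∂_1 are all 1, so H_0 = Z.
  H_1: rank ker ∂_1 − rank ∂_2 = (15 − 5) − 10 = 0, and ∂_2 has invariant factor 2 > 1, so H_1 = Z/2.
  H_2: rank ker ∂_2 − rank ∂_3 = (10 − 10) − 0 = 0, and there is no ∂_3, so H_2 = 0.

As a check, the Euler characteristic is 6 − 15 + 10 = 1, which agrees with 1 − 0 + 0 = 1.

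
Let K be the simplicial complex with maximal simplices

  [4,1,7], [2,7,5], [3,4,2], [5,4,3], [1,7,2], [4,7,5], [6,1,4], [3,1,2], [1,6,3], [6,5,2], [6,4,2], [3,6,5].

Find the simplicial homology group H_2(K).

H_2 = 0.

Take the total order 1 < 2 < 3 < 4 < 5 < 6 < 7 on the vertex set. Then K (dimension 2) consists of the simplices:

  0-simplices (7): [1], [2], [3], [4], [5], [6], [7]
  1-simplices (18): [1,2], [1,3], [1,4], [1,6], [1,7], [2,3], [2,4], [2,5], [2,6], [2,7], [3,4], [3,5], [3,6], [4,5], [4,6], [4,7], [5,6], [5,7]
  2-simplices (12): [1,2,3], [1,2,7], [1,3,6], [1,4,6], [1,4,7], [2,3,4], [2,4,6], [2,5,6], [2,5,7], [3,4,5], [3,5,6], [4,5,7]

Hence C_0 ≅ Z^7, C_1 ≅ Z^18, C_2 ≅ Z^12.

The boundary map ∂_1: C_1 → C_0 is given by ∂[p,q] = [q] − [p]. For instance
  ∂[4,6] = [6] − [4].
The resulting 7×18 matrix has rank 6, and its Smith normal form has invariant factors (1,1,1,1,1,1).

∂_2: C_2 → C_1 maps a triangle to the signed sum of its edges. For instance
  ∂[3,5,6] = [5,6] − [3,6] + [3,5],
  ∂[2,5,7] = [5,7] − [2,7] + [2,5].
The 18×12 boundary matrix has rank 12 and Smith normal form diag(1,1,1,1,1,1,1,1,1,1,1,2).

Computing H_k = (kernel of ∂_k) / (image of ∂_{k+1}):

  H_2: rank ker ∂_2 − rank ∂_3 = (12 − 12) − 0 = 0, and there is no ∂_3, so H_2 ≅ 0.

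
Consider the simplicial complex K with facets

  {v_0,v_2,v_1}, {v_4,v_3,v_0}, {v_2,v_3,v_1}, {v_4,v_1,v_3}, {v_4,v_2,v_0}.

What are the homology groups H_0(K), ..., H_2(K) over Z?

Fix the vertex order v_0 < v_1 < v_2 < v_3 < v_4 and write every simplex with vertices in increasing order. Then dim K = 2 and the simplices of K are:

  0-simplices (5): [v_0], [v_1], [v_2], [v_3], [v_4]
  1-simplices (10): [v_0,v_1], [v_0,v_2], [v_0,v_3], [v_0,v_4], [v_1,v_2], [v_1,v_3], [v_1,v_4], [v_2,v_3], [v_2,v_4], [v_3,v_4]
  2-simplices (5): [v_0,v_1,v_2], [v_0,v_2,v_4], [v_0,v_3,v_4], [v_1,v_2,v_3], [v_1,v_3,v_4]

Hence C_0 ≅ Z^5, C_1 ≅ Z^10, C_2 ≅ Z^5.

∂_1: C_1 → C_0 is given by ∂[p,q] = [q] − [p]. For instance
  ∂[v_2,v_3] = [v_3] − [v_2].
The resulting 5×10 matrix has rank 4, and its Smith normal form has invariant factors (1,1,1,1).

∂_2: C_2 → C_1 sends each 2-simplex [p,q,r] to [q,r] − [p,r] + [p,q]. For instance
  ∂[v_1,v_2,v_3] = [v_2,v_3] − [v_1,v_3] + [v_1,v_2],
  ∂[v_0,v_2,v_4] = [v_2,v_4] − [v_0,v_4] + [v_0,v_2].
The 10×5 boundary matrix has rank 5 and Smith normal form diag(1,1,1,1,1).

Computing H_k = (kernel of ∂_k) / (image of ∂_{k+1}):

  H_0: rank C_0 − rank ∂_1 = 5 − 4 = 1, and the invariant factors of ∂_1 are all 1, so H_0 = Z.
  H_1: rank ker ∂_1 − rank ∂_2 = (10 − 4) − 5 = 1, and the invariant factors of ∂_2 are all 1, so H_1 = Z.
  H_2: rank ker ∂_2 − rank ∂_3 = (5 − 5) − 0 = 0, and there is no ∂_3, so H_2 = 0.

As a check, the Euler characteristic is 5 − 10 + 5 = 0, which agrees with 1 − 1 + 0 = 0.

H_0 ≅ Z,  H_1 ≅ Z,  H_2 = 0.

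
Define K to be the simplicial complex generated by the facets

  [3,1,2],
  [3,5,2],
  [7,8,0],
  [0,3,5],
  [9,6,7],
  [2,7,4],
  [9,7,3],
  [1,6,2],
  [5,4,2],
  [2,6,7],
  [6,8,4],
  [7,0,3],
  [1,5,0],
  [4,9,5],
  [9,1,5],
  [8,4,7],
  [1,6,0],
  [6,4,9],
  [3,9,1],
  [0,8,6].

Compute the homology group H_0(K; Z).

H_0 ≅ Z.

Take the total order 0 < 1 < 2 < 3 < 4 < 5 < 6 < 7 < 8 < 9 on the vertex set. Then K (dimension 2) consists of the simplices:

  0-simplices (10): [0], [1], [2], [3], [4], [5], [6], [7], [8], [9]
  1-simplices (30): (30 of them)
  2-simplices (20): (20 of them)

Hence C_0 ≅ Z^10, C_1 ≅ Z^30, C_2 ≅ Z^20.

∂_1: C_1 → C_0 sends each edge [p,q] (with p < q) to q − p.
This gives a 10×30 integer matrix of rank 9; reducing to Smith normal form yields diagonal entries (1,1,1,1,1,1,1,1,1).

Boundary ∂_2: C_2 → C_1 sends each 2-simplex [p,q,r] to [q,r] − [p,r] + [p,q]. For instance
  ∂[1,5,9] = [5,9] − [1,9] + [1,5],
  ∂[1,3,9] = [3,9] − [1,9] + [1,3].
As a 30×20 matrix over Z this has rank 20, with invariant factors (1,1,1,1,1,1,1,1,1,1,1,1,1,1,1,1,1,1,1,2).

From H_k ≅ ker(∂_k) / im(∂_{k+1}) we obtain:

  H_0: rank C_0 − rank ∂_1 = 10 − 9 = 1, and the invariant factors of ∂_1 are all 1, so H_0 = Z.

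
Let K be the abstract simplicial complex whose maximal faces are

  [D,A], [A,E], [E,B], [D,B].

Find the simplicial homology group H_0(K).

Order the vertices as A < B < D < E. Listing each simplex with vertices in this order, K has dimension 1 with simplices:

  0-simplices (4): A, B, D, E
  1-simplices (4): AD, AE, BD, BE

so the chain groups are C_0 ≅ Z^4, C_1 ≅ Z^4.

∂_1: C_1 → C_0 maps an edge to its endpoints' difference, ∂[p,q] = q − p. For instance
  ∂BD = D − B.
This gives a 4×4 integer matrix of rank 3; reducing to Smith normal form yields diagonal entries (1,1,1).

From H_k ≅ ker(∂_k) / im(∂_{k+1}) we obtain:

  H_0: rank C_0 − rank ∂_1 = 4 − 3 = 1, and the invariant factors of ∂_1 are all 1, so H_0 = Z.

H_0 ≅ Z.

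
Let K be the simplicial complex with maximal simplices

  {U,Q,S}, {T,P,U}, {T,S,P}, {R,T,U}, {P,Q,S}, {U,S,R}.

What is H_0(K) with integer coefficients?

We work with the vertex ordering P < Q < R < S < T < U. The simplices of K, each written with vertices in increasing order, are:

  0-simplices (6): P, Q, R, S, T, U
  1-simplices (12): PQ, PS, PT, PU, QS, QU, RS, RT, RU, ST, SU, TU
  2-simplices (6): PQS, PST, PTU, QSU, RSU, RTU

giving chain groups C_0 ≅ Z^6, C_1 ≅ Z^12, C_2 ≅ Z^6.

∂_1: C_1 → C_0 is given by ∂[p,q] = [q] − [p]. For instance
  ∂RU = U − R.
This gives a 6×12 integer matrix of rank 5; reducing to Smith normal form yields diagonal entries (1,1,1,1,1).

The boundary map ∂_2: C_2 → C_1 sends each 2-simplex [p,q,r] to [q,r] − [p,r] + [p,q]. For instance
  ∂PQS = QS − PS + PQ,
  ∂RTU = TU − RU + RT.
As a 12×6 matrix over Z this has rank 6, with invariant factors (1,1,1,1,1,1).

Reading off H_k = ker ∂_k / im ∂_{k+1}:

  H_0: rank C_0 − rank ∂_1 = 6 − 5 = 1, and the invariant factors of ∂_1 are all 1, so H_0 ≅ Z.

H_0 = Z.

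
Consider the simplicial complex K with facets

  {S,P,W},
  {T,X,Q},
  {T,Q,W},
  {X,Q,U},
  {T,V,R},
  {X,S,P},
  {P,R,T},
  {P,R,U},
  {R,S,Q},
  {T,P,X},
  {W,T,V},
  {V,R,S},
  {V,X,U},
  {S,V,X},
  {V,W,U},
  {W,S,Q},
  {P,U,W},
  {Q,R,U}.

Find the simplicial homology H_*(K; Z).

H_0 ≅ Z,  H_1 ≅ Z^2,  H_2 ≅ Z.

We work with the vertex ordering P < Q < R < S < T < U < V < W < X. The simplices of K, each written with vertices in increasing order, are:

  0-simplices (9): P, Q, R, S, T, U, V, W, X
  1-simplices (27): PR, PS, PT, PU, PW, PX, QR, QS, QT, QU, QW, QX, RS, RT, RU, RV, SV, SW, SX, TV, TW, TX, UV, UW, UX, VW, VX
  2-simplices (18): PRT, PRU, PSW, PSX, PTX, PUW, QRS, QRU, QSW, QTW, QTX, QUX, RSV, RTV, SVX, TVW, UVW, UVX

giving chain groups C_0 ≅ Z^9, C_1 ≅ Z^27, C_2 ≅ Z^18.

Boundary ∂_1: C_1 → C_0 maps an edge to its endpoints' difference, ∂[p,q] = q − p. For instance
  ∂TV = V − T.
The resulting 9×27 matrix has rank 8, and its Smith normal form has invariant factors (1,1,1,1,1,1,1,1).

∂_2: C_2 → C_1 maps a triangle to the signed sum of its edges. For instance
  ∂QTW = TW − QW + QT,
  ∂PTX = TX − PX + PT.
The resulting 27×18 matrix has rank 17, and its Smith normal form has invariant factors (1,1,1,1,1,1,1,1,1,1,1,1,1,1,1,1,1).

Computing H_k = (kernel of ∂_k) / (image of ∂_{k+1}):

  H_0: rank C_0 − rank ∂_1 = 9 − 8 = 1, and the invariant factors of ∂_1 are all 1, so H_0 = Z.
  H_1: rank ker ∂_1 − rank ∂_2 = (27 − 8) − 17 = 2, and the invariant factors of ∂_2 are all 1, so H_1 = Z^2.
  H_2: rank ker ∂_2 − rank ∂_3 = (18 − 17) − 0 = 1, and there is no ∂_3, so H_2 = Z.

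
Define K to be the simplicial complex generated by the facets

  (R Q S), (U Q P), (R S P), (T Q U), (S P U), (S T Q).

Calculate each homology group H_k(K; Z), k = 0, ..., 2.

H_0 ≅ Z,  H_1 ≅ Z,  H_2 = 0.

Fix the vertex order P < Q < R < S < T < U and write every simplex with vertices in increasing order. Then dim K = 2 and the simplices of K are:

  0-simplices (6): P, Q, R, S, T, U
  1-simplices (12): PQ, PR, PS, PU, QR, QS, QT, QU, RS, ST, SU, TU
  2-simplices (6): PQU, PRS, PSU, QRS, QST, QTU

giving chain groups C_0 ≅ Z^6, C_1 ≅ Z^12, C_2 ≅ Z^6.

Boundary ∂_1: C_1 → C_0 sends each edge [p,q] (with p < q) to q − p.
As a 6×12 matrix over Z this has rank 5, with invariant factors (1,1,1,1,1).

Boundary ∂_2: C_2 → C_1 maps a triangle to the signed sum of its edges. For instance
  ∂QRS = RS − QS + QR,
  ∂PRS = RS − PS + PR.
As a 12×6 matrix over Z this has rank 6, with invariant factors (1,1,1,1,1,1).

From H_k ≅ ker(∂_k) / im(∂_{k+1}) we obtain:

  H_0: rank C_0 − rank ∂_1 = 6 − 5 = 1, and the invariant factors of ∂_1 are all 1, so H_0 = Z.
  H_1: rank ker ∂_1 − rank ∂_2 = (12 − 5) − 6 = 1, and the invariant factors of ∂_2 are all 1, so H_1 = Z.
  H_2: rank ker ∂_2 − rank ∂_3 = (6 − 6) − 0 = 0, and there is no ∂_3, so H_2 = 0.

(K is a triangulation of the cylinder S^1 x I.)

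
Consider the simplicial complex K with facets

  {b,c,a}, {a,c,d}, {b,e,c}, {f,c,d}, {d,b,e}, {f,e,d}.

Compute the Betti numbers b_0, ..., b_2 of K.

b_0 = 1, b_1 = 1, b_2 = 0.

Take the total order a < b < c < d < e < f on the vertex set. Then K (dimension 2) consists of the simplices:

  0-simplices (6): a, b, c, d, e, f
  1-simplices (12): ab, ac, ad, bc, bd, be, cd, ce, cf, de, df, ef
  2-simplices (6): abc, acd, bce, bde, cdf, def

so the chain groups are C_0 ≅ Z^6, C_1 ≅ Z^12, C_2 ≅ Z^6.

∂_1: C_1 → C_0 sends each edge [p,q] (with p < q) to q − p. For instance
  ∂bd = d − b.
The 6×12 boundary matrix has rank 5 and Smith normal form diag(1,1,1,1,1).

Boundary ∂_2: C_2 → C_1 sends each 2-simplex [p,q,r] to [q,r] − [p,r] + [p,q]. For instance
  ∂def = ef − df + de,
  ∂bce = ce − be + bc.
The 12×6 boundary matrix has rank 6 and Smith normal form diag(1,1,1,1,1,1).

From H_k ≅ ker(∂_k) / im(∂_{k+1}) we obtain:

  H_0: rank C_0 − rank ∂_1 = 6 − 5 = 1, and the invariant factors of ∂_1 are all 1, so H_0 = Z.
  H_1: rank ker ∂_1 − rank ∂_2 = (12 − 5) − 6 = 1, and the invariant factors of ∂_2 are all 1, so H_1 = Z.
  H_2: rank ker ∂_2 − rank ∂_3 = (6 − 6) − 0 = 0, and there is no ∂_3, so H_2 = 0.

(K is a triangulation of the cylinder S^1 x I.)

Hence the Betti numbers are b_0 = 1, b_1 = 1, b_2 = 0.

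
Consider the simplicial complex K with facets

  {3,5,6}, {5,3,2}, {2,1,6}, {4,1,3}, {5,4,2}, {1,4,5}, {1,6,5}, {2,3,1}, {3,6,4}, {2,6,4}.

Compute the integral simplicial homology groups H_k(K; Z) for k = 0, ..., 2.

We work with the vertex ordering 1 < 2 < 3 < 4 < 5 < 6. The simplices of K, each written with vertices in increasing order, are:

  0-simplices (6): [1], [2], [3], [4], [5], [6]
  1-simplices (15): [1,2], [1,3], [1,4], [1,5], [1,6], [2,3], [2,4], [2,5], [2,6], [3,4], [3,5], [3,6], [4,5], [4,6], [5,6]
  2-simplices (10): [1,2,3], [1,2,6], [1,3,4], [1,4,5], [1,5,6], [2,3,5], [2,4,5], [2,4,6], [3,4,6], [3,5,6]

so the chain groups are C_0 ≅ Z^6, C_1 ≅ Z^15, C_2 ≅ Z^10.

Boundary ∂_1: C_1 → C_0 sends each edge [p,q] (with p < q) to q − p. For instance
  ∂[1,4] = [4] − [1].
This gives a 6×15 integer matrix of rank 5; reducing to Smith normal form yields diagonal entries (1,1,1,1,1).

∂_2: C_2 → C_1 sends each 2-simplex [p,q,r] to [q,r] − [p,r] + [p,q]. For instance
  ∂[3,4,6] = [4,6] − [3,6] + [3,4],
  ∂[1,2,6] = [2,6] − [1,6] + [1,2].
As a 15×10 matrix over Z this has rank 10, with invariant factors (1,1,1,1,1,1,1,1,1,2).

Computing H_k = (kernel of ∂_k) / (image of ∂_{k+1}):

  H_0: rank C_0 − rank ∂_1 = 6 − 5 = 1, and the invariant factors of ∂_1 are all 1, so H_0 = Z.
  H_1: rank ker ∂_1 − rank ∂_2 = (15 − 5) − 10 = 0, and ∂_2 has invariant factor 2 > 1, so H_1 = Z/2Z.
  H_2: rank ker ∂_2 − rank ∂_3 = (10 − 10) − 0 = 0, and there is no ∂_3, so H_2 = 0.

H_0 = Z,  H_1 = Z/2Z,  H_2 = 0.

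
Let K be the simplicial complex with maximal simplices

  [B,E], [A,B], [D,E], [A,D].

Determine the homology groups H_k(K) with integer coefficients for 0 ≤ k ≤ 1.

Fix the vertex order A < B < D < E and write every simplex with vertices in increasing order. Then dim K = 1 and the simplices of K are:

  0-simplices (4): A, B, D, E
  1-simplices (4): AB, AD, BE, DE

so the chain groups are C_0 ≅ Z^4, C_1 ≅ Z^4.

The boundary map ∂_1: C_1 → C_0 sends each edge [p,q] (with p < q) to q − p. For instance
  ∂AB = B − A.
As a 4×4 matrix over Z this has rank 3, with invariant factors (1,1,1).

Reading off H_k = ker ∂_k / im ∂_{k+1}:

  H_0: rank C_0 − rank ∂_1 = 4 − 3 = 1, and the invariant factors of ∂_1 are all 1, so H_0 ≅ Z.
  H_1: rank ker ∂_1 − rank ∂_2 = (4 − 3) − 0 = 1, and there is no ∂_2, so H_1 ≅ Z.

(K is a triangulation of the circle S^1.)

H_0 = Z,  H_1 = Z.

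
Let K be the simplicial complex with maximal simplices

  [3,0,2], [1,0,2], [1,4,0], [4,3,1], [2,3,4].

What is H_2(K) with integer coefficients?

We work with the vertex ordering 0 < 1 < 2 < 3 < 4. The simplices of K, each written with vertices in increasing order, are:

  0-simplices (5): [0], [1], [2], [3], [4]
  1-simplices (10): [0,1], [0,2], [0,3], [0,4], [1,2], [1,3], [1,4], [2,3], [2,4], [3,4]
  2-simplices (5): [0,1,2], [0,1,4], [0,2,3], [1,3,4], [2,3,4]

Hence C_0 ≅ Z^5, C_1 ≅ Z^10, C_2 ≅ Z^5.

Boundary ∂_1: C_1 → C_0 is given by ∂[p,q] = [q] − [p]. For instance
  ∂[0,2] = [2] − [0].
As a 5×10 matrix over Z this has rank 4, with invariant factors (1,1,1,1).

The boundary map ∂_2: C_2 → C_1 maps a triangle to the signed sum of its edges. For instance
  ∂[2,3,4] = [3,4] − [2,4] + [2,3],
  ∂[0,1,2] = [1,2] − [0,2] + [0,1].
This gives a 10×5 integer matrix of rank 5; reducing to Smith normal form yields diagonal entries (1,1,1,1,1).

Reading off H_k = ker ∂_k / im ∂_{k+1}:

  H_2: rank ker ∂_2 − rank ∂_3 = (5 − 5) − 0 = 0, and there is no ∂_3, so H_2 = 0.

H_2 ≅ 0.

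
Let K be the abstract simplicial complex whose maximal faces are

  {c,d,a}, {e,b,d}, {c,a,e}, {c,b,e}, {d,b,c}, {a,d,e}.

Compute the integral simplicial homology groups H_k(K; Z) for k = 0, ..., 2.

We work with the vertex ordering a < b < c < d < e. The simplices of K, each written with vertices in increasing order, are:

  0-simplices (5): a, b, c, d, e
  1-simplices (9): ac, ad, ae, bc, bd, be, cd, ce, de
  2-simplices (6): acd, ace, ade, bcd, bce, bde

Hence C_0 ≅ Z^5, C_1 ≅ Z^9, C_2 ≅ Z^6.

The boundary map ∂_1: C_1 → C_0 maps an edge to its endpoints' difference, ∂[p,q] = q − p.
This gives a 5×9 integer matrix of rank 4; reducing to Smith normal form yields diagonal entries (1,1,1,1).

The boundary map ∂_2: C_2 → C_1 maps a triangle to the signed sum of its edges. For instance
  ∂ace = ce − ae + ac,
  ∂bce = ce − be + bc.
As a 9×6 matrix over Z this has rank 5, with invariant factors (1,1,1,1,1).

Now H_k = ker ∂_k / im ∂_{k+1}, so:

  H_0: rank C_0 − rank ∂_1 = 5 − 4 = 1, and the invariant factors of ∂_1 are all 1, so H_0 = Z.
  H_1: rank ker ∂_1 − rank ∂_2 = (9 − 4) − 5 = 0, and the invariant factors of ∂_2 are all 1, so H_1 = 0.
  H_2: rank ker ∂_2 − rank ∂_3 = (6 − 5) − 0 = 1, and there is no ∂_3, so H_2 = Z.

(K is a triangulation of the 2-sphere S^2.)

H_0 = Z,  H_1 = 0,  H_2 = Z.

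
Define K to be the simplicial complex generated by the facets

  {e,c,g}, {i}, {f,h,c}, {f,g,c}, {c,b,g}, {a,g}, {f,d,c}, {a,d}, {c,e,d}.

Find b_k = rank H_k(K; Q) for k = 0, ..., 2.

b_0 = 2, b_1 = 1, b_2 = 0.

Fix the vertex order a < b < c < d < e < f < g < h < i and write every simplex with vertices in increasing order. Then dim K = 2 and the simplices of K are:

  0-simplices (9): a, b, c, d, e, f, g, h, i
  1-simplices (14): ad, ag, bc, bg, cd, ce, cf, cg, ch, de, df, eg, fg, fh
  2-simplices (6): bcg, cde, cdf, ceg, cfg, cfh

so the chain groups are C_0 ≅ Z^9, C_1 ≅ Z^14, C_2 ≅ Z^6.

∂_1: C_1 → C_0 maps an edge to its endpoints' difference, ∂[p,q] = q − p. For instance
  ∂ad = d − a.
The resulting 9×14 matrix has rank 7, and its Smith normal form has invariant factors (1,1,1,1,1,1,1).

∂_2: C_2 → C_1 maps a triangle to the signed sum of its edges. For instance
  ∂cdf = df − cf + cd,
  ∂ceg = eg − cg + ce.
As a 14×6 matrix over Z this has rank 6, with invariant factors (1,1,1,1,1,1).

Reading off H_k = ker ∂_k / im ∂_{k+1}:

  H_0: rank C_0 − rank ∂_1 = 9 − 7 = 2, and the invariant factors of ∂_1 are all 1, so H_0 = Z^2.
  H_1: rank ker ∂_1 − rank ∂_2 = (14 − 7) − 6 = 1, and the invariant factors of ∂_2 are all 1, so H_1 = Z.
  H_2: rank ker ∂_2 − rank ∂_3 = (6 − 6) − 0 = 0, and there is no ∂_3, so H_2 = 0.

As a check, the Euler characteristic is 9 − 14 + 6 = 1, which agrees with 2 − 1 + 0 = 1.

Hence the Betti numbers are b_0 = 2, b_1 = 1, b_2 = 0.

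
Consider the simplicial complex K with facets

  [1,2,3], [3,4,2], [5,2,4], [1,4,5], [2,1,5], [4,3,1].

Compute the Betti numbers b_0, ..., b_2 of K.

b_0 = 1, b_1 = 0, b_2 = 1.

Fix the vertex order 1 < 2 < 3 < 4 < 5 and write every simplex with vertices in increasing order. Then dim K = 2 and the simplices of K are:

  0-simplices (5): [1], [2], [3], [4], [5]
  1-simplices (9): [1,2], [1,3], [1,4], [1,5], [2,3], [2,4], [2,5], [3,4], [4,5]
  2-simplices (6): [1,2,3], [1,2,5], [1,3,4], [1,4,5], [2,3,4], [2,4,5]

giving chain groups C_0 ≅ Z^5, C_1 ≅ Z^9, C_2 ≅ Z^6.

Boundary ∂_1: C_1 → C_0 is given by ∂[p,q] = [q] − [p]. For instance
  ∂[4,5] = [5] − [4].
The 5×9 boundary matrix has rank 4 and Smith normal form diag(1,1,1,1).

The boundary map ∂_2: C_2 → C_1 maps a triangle to the signed sum of its edges. For instance
  ∂[1,3,4] = [3,4] − [1,4] + [1,3],
  ∂[2,4,5] = [4,5] − [2,5] + [2,4].
The resulting 9×6 matrix has rank 5, and its Smith normal form has invariant factors (1,1,1,1,1).

Computing H_k = (kernel of ∂_k) / (image of ∂_{k+1}):

  H_0: rank C_0 − rank ∂_1 = 5 − 4 = 1, and the invariant factors of ∂_1 are all 1, so H_0 = Z.
  H_1: rank ker ∂_1 − rank ∂_2 = (9 − 4) − 5 = 0, and the invariant factors of ∂_2 are all 1, so H_1 = 0.
  H_2: rank ker ∂_2 − rank ∂_3 = (6 − 5) − 0 = 1, and there is no ∂_3, so H_2 = Z.

As a check, the Euler characteristic is 5 − 9 + 6 = 2, which agrees with 1 − 0 + 1 = 2.

Hence the Betti numbers are b_0 = 1, b_1 = 0, b_2 = 1.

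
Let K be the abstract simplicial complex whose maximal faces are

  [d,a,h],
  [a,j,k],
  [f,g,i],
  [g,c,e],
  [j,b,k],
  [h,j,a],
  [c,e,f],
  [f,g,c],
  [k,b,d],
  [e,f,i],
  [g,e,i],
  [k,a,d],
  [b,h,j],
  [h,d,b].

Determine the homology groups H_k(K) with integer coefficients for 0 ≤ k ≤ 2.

H_0 = Z^2,  H_1 = 0,  H_2 = Z^2.

Fix the vertex order a < b < c < d < e < f < g < h < i < j < k and write every simplex with vertices in increasing order. Then dim K = 2 and the simplices of K are:

  0-simplices (11): a, b, c, d, e, f, g, h, i, j, k
  1-simplices (21): ad, ah, aj, ak, bd, bh, bj, bk, ce, cf, cg, dh, dk, ef, eg, ei, fg, fi, gi, hj, jk
  2-simplices (14): adh, adk, ahj, ajk, bdh, bdk, bhj, bjk, cef, ceg, cfg, efi, egi, fgi

Hence C_0 ≅ Z^11, C_1 ≅ Z^21, C_2 ≅ Z^14.

The boundary map ∂_1: C_1 → C_0 sends each edge [p,q] (with p < q) to q − p. For instance
  ∂ei = i − e.
The resulting 11×21 matrix has rank 9, and its Smith normal form has invariant factors (1,1,1,1,1,1,1,1,1).

∂_2: C_2 → C_1 sends each 2-simplex [p,q,r] to [q,r] − [p,r] + [p,q]. For instance
  ∂adk = dk − ak + ad,
  ∂ajk = jk − ak + aj.
The 21×14 boundary matrix has rank 12 and Smith normal form diag(1,1,1,1,1,1,1,1,1,1,1,1).

Computing H_k = (kernel of ∂_k) / (image of ∂_{k+1}):

  H_0: rank C_0 − rank ∂_1 = 11 − 9 = 2, and the invariant factors of ∂_1 are all 1, so H_0 ≅ Z^2.
  H_1: rank ker ∂_1 − rank ∂_2 = (21 − 9) − 12 = 0, and the invariant factors of ∂_2 are all 1, so H_1 ≅ 0.
  H_2: rank ker ∂_2 − rank ∂_3 = (14 − 12) − 0 = 2, and there is no ∂_3, so H_2 ≅ Z^2.

(K is a triangulation of the disjoint union of the 2-sphere S^2 and the 2-sphere S^2.)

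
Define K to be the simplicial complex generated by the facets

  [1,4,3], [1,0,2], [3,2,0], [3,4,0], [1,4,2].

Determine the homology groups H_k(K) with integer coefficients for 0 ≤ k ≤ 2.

H_0 = Z,  H_1 = Z,  H_2 = 0.

We work with the vertex ordering 0 < 1 < 2 < 3 < 4. The simplices of K, each written with vertices in increasing order, are:

  0-simplices (5): [0], [1], [2], [3], [4]
  1-simplices (10): [0,1], [0,2], [0,3], [0,4], [1,2], [1,3], [1,4], [2,3], [2,4], [3,4]
  2-simplices (5): [0,1,2], [0,2,3], [0,3,4], [1,2,4], [1,3,4]

Hence C_0 ≅ Z^5, C_1 ≅ Z^10, C_2 ≅ Z^5.

∂_1: C_1 → C_0 maps an edge to its endpoints' difference, ∂[p,q] = q − p. For instance
  ∂[0,4] = [4] − [0].
The 5×10 boundary matrix has rank 4 and Smith normal form diag(1,1,1,1).

∂_2: C_2 → C_1 acts by ∂[p,q,r] = [q,r] − [p,r] + [p,q]. For instance
  ∂[0,1,2] = [1,2] − [0,2] + [0,1],
  ∂[0,2,3] = [2,3] − [0,3] + [0,2].
The resulting 10×5 matrix has rank 5, and its Smith normal form has invariant factors (1,1,1,1,1).

From H_k ≅ ker(∂_k) / im(∂_{k+1}) we obtain:

  H_0: rank C_0 − rank ∂_1 = 5 − 4 = 1, and the invariant factors of ∂_1 are all 1, so H_0 = Z.
  H_1: rank ker ∂_1 − rank ∂_2 = (10 − 4) − 5 = 1, and the invariant factors of ∂_2 are all 1, so H_1 = Z.
  H_2: rank ker ∂_2 − rank ∂_3 = (5 − 5) − 0 = 0, and there is no ∂_3, so H_2 = 0.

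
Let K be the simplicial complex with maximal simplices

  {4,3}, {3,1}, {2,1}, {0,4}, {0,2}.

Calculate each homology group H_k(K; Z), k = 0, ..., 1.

Take the total order 0 < 1 < 2 < 3 < 4 on the vertex set. Then K (dimension 1) consists of the simplices:

  0-simplices (5): [0], [1], [2], [3], [4]
  1-simplices (5): [0,2], [0,4], [1,2], [1,3], [3,4]

so the chain groups are C_0 ≅ Z^5, C_1 ≅ Z^5.

Boundary ∂_1: C_1 → C_0 sends each edge [p,q] (with p < q) to q − p. For instance
  ∂[0,4] = [4] − [0].
This gives a 5×5 integer matrix of rank 4; reducing to Smith normal form yields diagonal entries (1,1,1,1).

From H_k ≅ ker(∂_k) / im(∂_{k+1}) we obtain:

  H_0: rank C_0 − rank ∂_1 = 5 − 4 = 1, and the invariant factors of ∂_1 are all 1, so H_0 ≅ Z.
  H_1: rank ker ∂_1 − rank ∂_2 = (5 − 4) − 0 = 1, and there is no ∂_2, so H_1 ≅ Z.

H_0 ≅ Z,  H_1 ≅ Z.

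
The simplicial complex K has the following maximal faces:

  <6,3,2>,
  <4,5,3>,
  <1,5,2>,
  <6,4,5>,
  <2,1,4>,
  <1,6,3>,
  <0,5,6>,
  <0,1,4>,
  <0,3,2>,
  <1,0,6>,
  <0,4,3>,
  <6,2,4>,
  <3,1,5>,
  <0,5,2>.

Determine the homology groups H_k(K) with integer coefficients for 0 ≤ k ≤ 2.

We work with the vertex ordering 0 < 1 < 2 < 3 < 4 < 5 < 6. The simplices of K, each written with vertices in increasing order, are:

  0-simplices (7): [0], [1], [2], [3], [4], [5], [6]
  1-simplices (21): [0,1], [0,2], [0,3], [0,4], [0,5], [0,6], [1,2], [1,3], [1,4], [1,5], [1,6], [2,3], [2,4], [2,5], [2,6], [3,4], [3,5], [3,6], [4,5], [4,6], [5,6]
  2-simplices (14): [0,1,4], [0,1,6], [0,2,3], [0,2,5], [0,3,4], [0,5,6], [1,2,4], [1,2,5], [1,3,5], [1,3,6], [2,3,6], [2,4,6], [3,4,5], [4,5,6]

Hence C_0 ≅ Z^7, C_1 ≅ Z^21, C_2 ≅ Z^14.

∂_1: C_1 → C_0 sends each edge [p,q] (with p < q) to q − p. For instance
  ∂[3,4] = [4] − [3].
This gives a 7×21 integer matrix of rank 6; reducing to Smith normal form yields diagonal entries (1,1,1,1,1,1).

The boundary map ∂_2: C_2 → C_1 maps a triangle to the signed sum of its edges. For instance
  ∂[0,1,4] = [1,4] − [0,4] + [0,1],
  ∂[1,3,6] = [3,6] − [1,6] + [1,3].
The 21×14 boundary matrix has rank 13 and Smith normal form diag(1,1,1,1,1,1,1,1,1,1,1,1,1).

From H_k ≅ ker(∂_k) / im(∂_{k+1}) we obtain:

  H_0: rank C_0 − rank ∂_1 = 7 − 6 = 1, and the invariant factors of ∂_1 are all 1, so H_0 = Z.
  H_1: rank ker ∂_1 − rank ∂_2 = (21 − 6) − 13 = 2, and the invariant factors of ∂_2 are all 1, so H_1 = Z^2.
  H_2: rank ker ∂_2 − rank ∂_3 = (14 − 13) − 0 = 1, and there is no ∂_3, so H_2 = Z.

(K is a triangulation of the torus T^2.)

H_0 = Z,  H_1 = Z^2,  H_2 = Z.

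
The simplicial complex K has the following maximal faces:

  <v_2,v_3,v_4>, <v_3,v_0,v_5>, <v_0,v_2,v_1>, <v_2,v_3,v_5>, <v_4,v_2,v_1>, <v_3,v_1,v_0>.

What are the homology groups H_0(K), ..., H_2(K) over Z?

Fix the vertex order v_0 < v_1 < v_2 < v_3 < v_4 < v_5 and write every simplex with vertices in increasing order. Then dim K = 2 and the simplices of K are:

  0-simplices (6): [v_0], [v_1], [v_2], [v_3], [v_4], [v_5]
  1-simplices (12): [v_0,v_1], [v_0,v_2], [v_0,v_3], [v_0,v_5], [v_1,v_2], [v_1,v_3], [v_1,v_4], [v_2,v_3], [v_2,v_4], [v_2,v_5], [v_3,v_4], [v_3,v_5]
  2-simplices (6): [v_0,v_1,v_2], [v_0,v_1,v_3], [v_0,v_3,v_5], [v_1,v_2,v_4], [v_2,v_3,v_4], [v_2,v_3,v_5]

Hence C_0 ≅ Z^6, C_1 ≅ Z^12, C_2 ≅ Z^6.

Boundary ∂_1: C_1 → C_0 maps an edge to its endpoints' difference, ∂[p,q] = q − p. For instance
  ∂[v_3,v_4] = [v_4] − [v_3].
The resulting 6×12 matrix has rank 5, and its Smith normal form has invariant factors (1,1,1,1,1).

The boundary map ∂_2: C_2 → C_1 sends each 2-simplex [p,q,r] to [q,r] − [p,r] + [p,q]. For instance
  ∂[v_0,v_1,v_3] = [v_1,v_3] − [v_0,v_3] + [v_0,v_1],
  ∂[v_0,v_1,v_2] = [v_1,v_2] − [v_0,v_2] + [v_0,v_1].
The resulting 12×6 matrix has rank 6, and its Smith normal form has invariant factors (1,1,1,1,1,1).

Computing H_k = (kernel of ∂_k) / (image of ∂_{k+1}):

  H_0: rank C_0 − rank ∂_1 = 6 − 5 = 1, and the invariant factors of ∂_1 are all 1, so H_0 ≅ Z.
  H_1: rank ker ∂_1 − rank ∂_2 = (12 − 5) − 6 = 1, and the invariant factors of ∂_2 are all 1, so H_1 ≅ Z.
  H_2: rank ker ∂_2 − rank ∂_3 = (6 − 6) − 0 = 0, and there is no ∂_3, so H_2 ≅ 0.

As a check, the Euler characteristic is 6 − 12 + 6 = 0, which agrees with 1 − 1 + 0 = 0.

H_0 = Z,  H_1 = Z,  H_2 = 0.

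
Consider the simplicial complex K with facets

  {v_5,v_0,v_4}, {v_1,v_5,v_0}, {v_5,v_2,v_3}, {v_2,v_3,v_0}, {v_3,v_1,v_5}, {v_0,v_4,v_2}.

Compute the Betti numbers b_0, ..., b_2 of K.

Take the total order v_0 < v_1 < v_2 < v_3 < v_4 < v_5 on the vertex set. Then K (dimension 2) consists of the simplices:

  0-simplices (6): [v_0], [v_1], [v_2], [v_3], [v_4], [v_5]
  1-simplices (12): [v_0,v_1], [v_0,v_2], [v_0,v_3], [v_0,v_4], [v_0,v_5], [v_1,v_3], [v_1,v_5], [v_2,v_3], [v_2,v_4], [v_2,v_5], [v_3,v_5], [v_4,v_5]
  2-simplices (6): [v_0,v_1,v_5], [v_0,v_2,v_3], [v_0,v_2,v_4], [v_0,v_4,v_5], [v_1,v_3,v_5], [v_2,v_3,v_5]

so the chain groups are C_0 ≅ Z^6, C_1 ≅ Z^12, C_2 ≅ Z^6.

∂_1: C_1 → C_0 sends each edge [p,q] (with p < q) to q − p.
The resulting 6×12 matrix has rank 5, and its Smith normal form has invariant factors (1,1,1,1,1).

The boundary map ∂_2: C_2 → C_1 acts by ∂[p,q,r] = [q,r] − [p,r] + [p,q]. For instance
  ∂[v_2,v_3,v_5] = [v_3,v_5] − [v_2,v_5] + [v_2,v_3],
  ∂[v_1,v_3,v_5] = [v_3,v_5] − [v_1,v_5] + [v_1,v_3].
The resulting 12×6 matrix has rank 6, and its Smith normal form has invariant factors (1,1,1,1,1,1).

Reading off H_k = ker ∂_k / im ∂_{k+1}:

  H_0: rank C_0 − rank ∂_1 = 6 − 5 = 1, and the invariant factors of ∂_1 are all 1, so H_0 = Z.
  H_1: rank ker ∂_1 − rank ∂_2 = (12 − 5) − 6 = 1, and the invariant factors of ∂_2 are all 1, so H_1 = Z.
  H_2: rank ker ∂_2 − rank ∂_3 = (6 − 6) − 0 = 0, and there is no ∂_3, so H_2 = 0.

(K is a triangulation of the cylinder S^1 x I.)

Hence the Betti numbers are b_0 = 1, b_1 = 1, b_2 = 0.

b_0 = 1, b_1 = 1, b_2 = 0.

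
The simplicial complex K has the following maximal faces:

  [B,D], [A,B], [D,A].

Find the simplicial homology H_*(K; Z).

H_0 = Z,  H_1 = Z.

We work with the vertex ordering A < B < D. The simplices of K, each written with vertices in increasing order, are:

  0-simplices (3): A, B, D
  1-simplices (3): AB, AD, BD

giving chain groups C_0 ≅ Z^3, C_1 ≅ Z^3.

Boundary ∂_1: C_1 → C_0 is given by ∂[p,q] = [q] − [p].
This gives a 3×3 integer matrix of rank 2; reducing to Smith normal form yields diagonal entries (1,1).

Computing H_k = (kernel of ∂_k) / (image of ∂_{k+1}):

  H_0: rank C_0 − rank ∂_1 = 3 − 2 = 1, and the invariant factors of ∂_1 are all 1, so H_0 = Z.
  H_1: rank ker ∂_1 − rank ∂_2 = (3 − 2) − 0 = 1, and there is no ∂_2, so H_1 = Z.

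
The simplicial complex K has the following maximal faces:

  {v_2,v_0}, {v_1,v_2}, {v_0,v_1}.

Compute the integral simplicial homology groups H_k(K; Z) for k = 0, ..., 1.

K has 3 vertices, 3 edges.
rank ∂_0 = 0, rank ∂_1 = 2 ⇒ b_0 = 3 − 0 − 2 = 1; all invariant factors of ∂_1 are 1 so no torsion. So H_0 = Z.
rank ∂_1 = 2, rank ∂_2 = 0 ⇒ b_1 = 3 − 2 − 0 = 1. So H_1 = Z.

H_0 = Z,  H_1 = Z.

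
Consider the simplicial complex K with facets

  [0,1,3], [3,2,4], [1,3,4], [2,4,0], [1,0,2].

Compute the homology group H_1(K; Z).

Fix the vertex order 0 < 1 < 2 < 3 < 4 and write every simplex with vertices in increasing order. Then dim K = 2 and the simplices of K are:

  0-simplices (5): [0], [1], [2], [3], [4]
  1-simplices (10): [0,1], [0,2], [0,3], [0,4], [1,2], [1,3], [1,4], [2,3], [2,4], [3,4]
  2-simplices (5): [0,1,2], [0,1,3], [0,2,4], [1,3,4], [2,3,4]

giving chain groups C_0 ≅ Z^5, C_1 ≅ Z^10, C_2 ≅ Z^5.

Boundary ∂_1: C_1 → C_0 is given by ∂[p,q] = [q] − [p]. For instance
  ∂[2,4] = [4] − [2].
As a 5×10 matrix over Z this has rank 4, with invariant factors (1,1,1,1).

The boundary map ∂_2: C_2 → C_1 sends each 2-simplex [p,q,r] to [q,r] − [p,r] + [p,q]. For instance
  ∂[2,3,4] = [3,4] − [2,4] + [2,3],
  ∂[0,1,3] = [1,3] − [0,3] + [0,1].
The 10×5 boundary matrix has rank 5 and Smith normal form diag(1,1,1,1,1).

Reading off H_k = ker ∂_k / im ∂_{k+1}:

  H_1: rank ker ∂_1 − rank ∂_2 = (10 − 4) − 5 = 1, and the invariant factors of ∂_2 are all 1, so H_1 = Z.

H_1 ≅ Z.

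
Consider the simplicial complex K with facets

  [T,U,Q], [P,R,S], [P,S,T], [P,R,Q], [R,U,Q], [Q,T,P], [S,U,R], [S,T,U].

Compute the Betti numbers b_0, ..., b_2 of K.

Order the vertices as P < Q < R < S < T < U. Listing each simplex with vertices in this order, K has dimension 2 with simplices:

  0-simplices (6): P, Q, R, S, T, U
  1-simplices (12): PQ, PR, PS, PT, QR, QT, QU, RS, RU, ST, SU, TU
  2-simplices (8): PQR, PQT, PRS, PST, QRU, QTU, RSU, STU

giving chain groups C_0 ≅ Z^6, C_1 ≅ Z^12, C_2 ≅ Z^8.

The boundary map ∂_1: C_1 → C_0 is given by ∂[p,q] = [q] − [p].
The 6×12 boundary matrix has rank 5 and Smith normal form diag(1,1,1,1,1).

∂_2: C_2 → C_1 sends each 2-simplex [p,q,r] to [q,r] − [p,r] + [p,q]. For instance
  ∂PQR = QR − PR + PQ,
  ∂QRU = RU − QU + QR.
The 12×8 boundary matrix has rank 7 and Smith normal form diag(1,1,1,1,1,1,1).

From H_k ≅ ker(∂_k) / im(∂_{k+1}) we obtain:

  H_0: rank C_0 − rank ∂_1 = 6 − 5 = 1, and the invariant factors of ∂_1 are all 1, so H_0 = Z.
  H_1: rank ker ∂_1 − rank ∂_2 = (12 − 5) − 7 = 0, and the invariant factors of ∂_2 are all 1, so H_1 = 0.
  H_2: rank ker ∂_2 − rank ∂_3 = (8 − 7) − 0 = 1, and there is no ∂_3, so H_2 = Z.

Hence the Betti numbers are b_0 = 1, b_1 = 0, b_2 = 1.

b_0 = 1, b_1 = 0, b_2 = 1.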